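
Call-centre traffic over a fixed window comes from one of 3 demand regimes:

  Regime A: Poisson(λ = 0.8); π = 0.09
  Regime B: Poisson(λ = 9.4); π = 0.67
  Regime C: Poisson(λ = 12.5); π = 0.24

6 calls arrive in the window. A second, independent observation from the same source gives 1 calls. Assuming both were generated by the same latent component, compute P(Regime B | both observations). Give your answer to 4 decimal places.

0.8822

P(component k | x) = P(Z=k)·f_k(x) / marginal(x), where marginal(x) = Σ_j P(Z=j)·f_j(x).
Since both observations come from the same component, the likelihood for component k is f_k(x₁)·f_k(x₂).
  L_A = [0.000163596] × [0.359463] = 5.88066e-05
  L_B = [0.0792623] × [0.000777606] = 6.16348e-05
  L_C = [0.0197445] × [4.65832e-05] = 9.19762e-07
Multiply by the mixture weights:
  P(Z=A)·L_A = 0.09 × 5.88066e-05 = 5.2926e-06
  P(Z=B)·L_B = 0.67 × 6.16348e-05 = 4.12953e-05
  P(Z=C)·L_C = 0.24 × 9.19762e-07 = 2.20743e-07
Normaliser: 5.2926e-06 + 4.12953e-05 + 2.20743e-07 = 4.68087e-05
Responsibility of Regime B: 4.12953e-05 / 4.68087e-05 ≈ 0.8822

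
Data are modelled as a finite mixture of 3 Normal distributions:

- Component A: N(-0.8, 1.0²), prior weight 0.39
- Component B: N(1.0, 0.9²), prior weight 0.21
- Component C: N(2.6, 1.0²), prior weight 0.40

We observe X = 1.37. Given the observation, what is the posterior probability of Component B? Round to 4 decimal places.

0.4882

By Bayes' theorem, P(k | x) = P(Z=k) f_k(x) / Σ_j P(Z=j) f_j(x).
Normal densities:
  p_A = (1/(1.0·√(2π)))·exp(−(1.37−-0.8)²/(2·1.0²)) = 0.398942·exp(-2.35445) = 0.0378779
  p_B = (1/(0.9·√(2π)))·exp(−(1.37−1.0)²/(2·0.9²)) = 0.443269·exp(-0.08451) = 0.407349
  p_C = (1/(1.0·√(2π)))·exp(−(1.37−2.6)²/(2·1.0²)) = 0.398942·exp(-0.75645) = 0.187235
Unnormalised posteriors:
  P(Z=A)·p_A = 0.39 × 0.0378779 = 0.0147724
  P(Z=B)·p_B = 0.21 × 0.407349 = 0.0855434
  P(Z=C)·p_C = 0.40 × 0.187235 = 0.0748942
Denominator: 0.0147724 + 0.0855434 + 0.0748942 = 0.17521
So the posterior for Component B is 0.0855434 / 0.17521 ≈ 0.4882.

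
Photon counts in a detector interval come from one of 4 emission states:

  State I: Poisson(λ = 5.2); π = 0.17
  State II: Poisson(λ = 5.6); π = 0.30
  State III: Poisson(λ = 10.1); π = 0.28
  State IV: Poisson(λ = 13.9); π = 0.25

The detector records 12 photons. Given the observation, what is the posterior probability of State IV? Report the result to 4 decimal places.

Apply Bayes' rule: the posterior for each component is proportional to its prior times its likelihood at x.
Poisson probabilities:
  f_I = e^(−5.2)·5.2^12/12! = 0.00450165
  f_II = e^(−5.6)·5.6^12/12! = 0.00734294
  f_III = e^(−10.1)·10.1^12/12! = 0.0966374
  f_IV = e^(−13.9)·13.9^12/12! = 0.0998039
Multiply by the mixture weights:
  w_I·f_I = 0.17 × 0.00450165 = 0.000765281
  w_II·f_II = 0.30 × 0.00734294 = 0.00220288
  w_III·f_III = 0.28 × 0.0966374 = 0.0270585
  w_IV·f_IV = 0.25 × 0.0998039 = 0.024951
Denominator: 0.000765281 + 0.00220288 + 0.0270585 + 0.024951 = 0.0549776
Responsibility of State IV: 0.024951 / 0.0549776 ≈ 0.4538

0.4538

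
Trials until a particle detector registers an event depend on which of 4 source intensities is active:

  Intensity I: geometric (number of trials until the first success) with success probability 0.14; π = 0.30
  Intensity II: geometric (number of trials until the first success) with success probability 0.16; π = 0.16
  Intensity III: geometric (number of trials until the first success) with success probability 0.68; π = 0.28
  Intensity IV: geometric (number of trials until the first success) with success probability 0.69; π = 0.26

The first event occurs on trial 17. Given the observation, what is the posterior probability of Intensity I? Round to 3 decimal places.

The responsibility of component k is w_k f_k(x) divided by Σ_j w_j f_j(x).
Evaluate each component's likelihood at the observed value:
  p_I = 0.14·(1−0.14)^16 = 0.14·0.0895314 = 0.0125344
  p_II = 0.16·(1−0.16)^16 = 0.16·0.0614425 = 0.00983079
  p_III = 0.68·(1−0.68)^16 = 0.68·1.20893e-08 = 8.2207e-09
  p_IV = 0.69·(1−0.69)^16 = 0.69·7.27423e-09 = 5.01922e-09
Unnormalised posteriors:
  w_I·p_I = 0.30 × 0.0125344 = 0.00376032
  w_II·p_II = 0.16 × 0.00983079 = 0.00157293
  w_III·p_III = 0.28 × 8.2207e-09 = 2.30179e-09
  w_IV·p_IV = 0.26 × 5.01922e-09 = 1.305e-09
Normaliser: 0.00376032 + 0.00157293 + 2.30179e-09 + 1.305e-09 = 0.00533325
Responsibility of Intensity I: 0.00376032 / 0.00533325 ≈ 0.705

0.705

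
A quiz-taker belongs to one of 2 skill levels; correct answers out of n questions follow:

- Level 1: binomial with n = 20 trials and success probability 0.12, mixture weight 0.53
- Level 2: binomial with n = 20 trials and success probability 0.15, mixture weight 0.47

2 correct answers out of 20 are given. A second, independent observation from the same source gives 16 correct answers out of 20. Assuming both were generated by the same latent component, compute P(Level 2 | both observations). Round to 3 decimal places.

0.958

The responsibility of component k is P(Z=k) f_k(x) divided by Σ_j P(Z=j) f_j(x).
Since both observations come from the same component, the likelihood for component k is f_k(x₁)·f_k(x₂).
  f_1 = [0.274034] × [5.37186e-12] = 1.47207e-12
  f_2 = [0.229338] × [1.66123e-10] = 3.80984e-11
Prior × likelihood for each component:
  P(Z=1)·f_1 = 0.53 × 1.47207e-12 = 7.80197e-13
  P(Z=2)·f_2 = 0.47 × 3.80984e-11 = 1.79062e-11
Normaliser: 7.80197e-13 + 1.79062e-11 = 1.86864e-11
P(Level 2 | x₁, x₂) = 1.79062e-11 / 1.86864e-11 ≈ 0.958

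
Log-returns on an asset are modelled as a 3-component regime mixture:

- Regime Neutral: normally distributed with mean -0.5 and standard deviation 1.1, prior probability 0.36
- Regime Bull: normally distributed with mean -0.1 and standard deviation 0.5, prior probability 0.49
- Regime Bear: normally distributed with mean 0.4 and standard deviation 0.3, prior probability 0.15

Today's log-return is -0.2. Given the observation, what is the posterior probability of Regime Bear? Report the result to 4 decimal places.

0.0504

Posterior ∝ prior × likelihood, so P(k | x) ∝ π_k f_k(x); normalise over all components.
Evaluate each component's likelihood at the observed value:
  f_Neutral = 0.349435
  f_Bull = 0.782085
  f_Bear = 0.17997
Prior × likelihood for each component:
  π_Neutral·f_Neutral = 0.36 × 0.349435 = 0.125796
  π_Bull·f_Bull = 0.49 × 0.782085 = 0.383222
  π_Bear·f_Bear = 0.15 × 0.17997 = 0.0269955
Evidence: 0.125796 + 0.383222 + 0.0269955 = 0.536014
P(Regime Bear | -0.2) ≈ 0.0504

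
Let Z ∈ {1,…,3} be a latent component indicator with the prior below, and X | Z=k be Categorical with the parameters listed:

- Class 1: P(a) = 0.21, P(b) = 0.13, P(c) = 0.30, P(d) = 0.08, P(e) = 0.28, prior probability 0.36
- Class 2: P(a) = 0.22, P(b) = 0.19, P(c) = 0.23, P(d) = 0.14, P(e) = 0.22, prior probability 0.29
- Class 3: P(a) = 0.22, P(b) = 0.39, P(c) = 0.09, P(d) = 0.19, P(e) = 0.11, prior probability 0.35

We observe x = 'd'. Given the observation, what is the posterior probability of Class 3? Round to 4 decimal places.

Posterior ∝ prior × likelihood, so P(k | x) ∝ π_k f_k(x); normalise over all components.
Component likelihoods at x = 'd':
  L_1 = 0.08
  L_2 = 0.14
  L_3 = 0.19
Unnormalised posteriors:
  π_1·L_1 = 0.36 × 0.08 = 0.0288
  π_2·L_2 = 0.29 × 0.14 = 0.0406
  π_3·L_3 = 0.35 × 0.19 = 0.0665
Evidence: 0.0288 + 0.0406 + 0.0665 = 0.1359
So the posterior for Class 3 is 0.0665 / 0.1359 ≈ 0.4893.

0.4893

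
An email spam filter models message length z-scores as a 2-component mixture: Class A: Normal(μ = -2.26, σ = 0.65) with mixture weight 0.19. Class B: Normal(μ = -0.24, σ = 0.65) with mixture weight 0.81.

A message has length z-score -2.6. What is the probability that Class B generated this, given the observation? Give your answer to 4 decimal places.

0.0067

P(component k | x) = π_k·f_k(x) / marginal(x), where marginal(x) = Σ_j π_j·f_j(x).
Normal densities:
  f_A = (1/(0.65·√(2π)))·exp(−(-2.6−-2.26)²/(2·0.65²)) = 0.613757·exp(-0.13680) = 0.535283
  f_B = (1/(0.65·√(2π)))·exp(−(-2.6−-0.24)²/(2·0.65²)) = 0.613757·exp(-6.59124) = 0.00084228
Weight by the priors:
  π_A·f_A = 0.19 × 0.535283 = 0.101704
  π_B·f_B = 0.81 × 0.00084228 = 0.000682247
Evidence: 0.101704 + 0.000682247 = 0.102386
Responsibility of Class B: 0.000682247 / 0.102386 ≈ 0.0067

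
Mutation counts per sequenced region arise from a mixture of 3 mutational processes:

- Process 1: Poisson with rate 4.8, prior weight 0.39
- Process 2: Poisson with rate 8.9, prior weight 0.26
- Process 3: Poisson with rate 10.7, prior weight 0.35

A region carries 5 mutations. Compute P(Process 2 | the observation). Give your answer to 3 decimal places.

0.176

P(component k | x) = π_k·f_k(x) / marginal(x), where marginal(x) = Σ_j π_j·f_j(x).
Component likelihoods at x = 5 mutations:
  p_1 = 0.174748
  p_2 = 0.063467
  p_3 = 0.0263504
Prior × likelihood for each component:
  π_1·p_1 = 0.39 × 0.174748 = 0.0681516
  π_2·p_2 = 0.26 × 0.063467 = 0.0165014
  π_3·p_3 = 0.35 × 0.0263504 = 0.00922263
Evidence: 0.0681516 + 0.0165014 + 0.00922263 = 0.0938756
P(Process 2 | x) ≈ 0.176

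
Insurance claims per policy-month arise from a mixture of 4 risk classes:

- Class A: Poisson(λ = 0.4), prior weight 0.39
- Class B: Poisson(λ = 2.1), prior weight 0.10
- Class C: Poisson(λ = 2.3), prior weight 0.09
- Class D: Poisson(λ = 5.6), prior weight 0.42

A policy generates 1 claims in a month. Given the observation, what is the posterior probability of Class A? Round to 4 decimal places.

P(component k | x) = π_k·f_k(x) / marginal(x), where marginal(x) = Σ_j π_j·f_j(x).
Component likelihoods at x = 1 claims:
  L_A = e^(−0.4)·0.4^1/1! = 0.268128
  L_B = e^(−2.1)·2.1^1/1! = 0.257158
  L_C = e^(−2.3)·2.3^1/1! = 0.230595
  L_D = e^(−5.6)·5.6^1/1! = 0.020708
Prior × likelihood for each component:
  π_A·L_A = 0.39 × 0.268128 = 0.10457
  π_B·L_B = 0.10 × 0.257158 = 0.0257158
  π_C·L_C = 0.09 × 0.230595 = 0.0207536
  π_D·L_D = 0.42 × 0.020708 = 0.00869738
Marginal: 0.10457 + 0.0257158 + 0.0207536 + 0.00869738 = 0.159737
Responsibility of Class A: 0.10457 / 0.159737 ≈ 0.6546

0.6546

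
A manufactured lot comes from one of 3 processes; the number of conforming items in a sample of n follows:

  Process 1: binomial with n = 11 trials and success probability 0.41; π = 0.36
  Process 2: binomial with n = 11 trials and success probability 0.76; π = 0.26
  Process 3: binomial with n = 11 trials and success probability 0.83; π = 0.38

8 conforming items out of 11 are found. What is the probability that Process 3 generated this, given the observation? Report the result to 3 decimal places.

0.478

Apply Bayes' rule: the posterior for each component is proportional to its prior times its likelihood at x.
Evaluate each component's likelihood at the observed value:
  L_1 = 0.0270589
  L_2 = 0.253879
  L_3 = 0.182581
Prior × likelihood for each component:
  π_1·L_1 = 0.36 × 0.0270589 = 0.00974122
  π_2·L_2 = 0.26 × 0.253879 = 0.0660085
  π_3·L_3 = 0.38 × 0.182581 = 0.0693808
Normaliser: 0.00974122 + 0.0660085 + 0.0693808 = 0.14513
So the posterior for Process 3 is 0.0693808 / 0.14513 ≈ 0.478.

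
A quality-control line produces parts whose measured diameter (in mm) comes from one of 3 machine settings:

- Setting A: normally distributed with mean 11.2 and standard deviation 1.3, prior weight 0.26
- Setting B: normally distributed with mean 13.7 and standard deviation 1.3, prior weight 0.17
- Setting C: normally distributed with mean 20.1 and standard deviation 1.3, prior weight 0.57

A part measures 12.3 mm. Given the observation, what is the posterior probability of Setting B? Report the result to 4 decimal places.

P(component k | x) = P(Z=k)·f_k(x) / marginal(x), where marginal(x) = Σ_j P(Z=j)·f_j(x).
Normal densities:
  p_A = 0.214533
  p_B = 0.171841
  p_C = 4.67376e-09
Weight by the priors:
  P(Z=A)·p_A = 0.26 × 0.214533 = 0.0557786
  P(Z=B)·p_B = 0.17 × 0.171841 = 0.029213
  P(Z=C)·p_C = 0.57 × 4.67376e-09 = 2.66404e-09
Evidence: 0.0557786 + 0.029213 + 2.66404e-09 = 0.0849916
So the posterior for Setting B is 0.029213 / 0.0849916 ≈ 0.3437.

0.3437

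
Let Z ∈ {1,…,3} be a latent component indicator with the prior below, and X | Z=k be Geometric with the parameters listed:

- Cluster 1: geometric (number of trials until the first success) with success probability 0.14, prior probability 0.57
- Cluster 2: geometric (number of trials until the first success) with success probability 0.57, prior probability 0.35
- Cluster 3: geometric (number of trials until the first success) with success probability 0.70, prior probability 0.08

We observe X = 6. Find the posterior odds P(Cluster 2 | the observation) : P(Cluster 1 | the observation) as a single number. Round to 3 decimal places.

0.078

Posterior odds = (w_i f_i(x)) / (w_j f_j(x)); the normalising sum cancels.
Geometric probabilities:
  L_1 = 0.0658598
  L_2 = 0.00837948
  L_3 = 0.001701
Odds = (0.35/0.57) × (0.00837948/0.0658598) = 0.614035 × 0.127232 ≈ 0.078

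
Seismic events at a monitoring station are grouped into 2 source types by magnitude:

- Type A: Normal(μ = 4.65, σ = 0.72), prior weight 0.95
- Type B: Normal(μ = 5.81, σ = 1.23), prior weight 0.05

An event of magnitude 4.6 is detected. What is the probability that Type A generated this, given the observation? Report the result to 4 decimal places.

Apply Bayes' rule: the posterior for each component is proportional to its prior times its likelihood at x.
Component likelihoods at x = 4.6:
  L_A = 0.552752
  L_B = 0.199923
Multiply by the mixture weights:
  P(Z=A)·L_A = 0.95 × 0.552752 = 0.525114
  P(Z=B)·L_B = 0.05 × 0.199923 = 0.00999613
Denominator: 0.525114 + 0.00999613 = 0.535111
P(Type A | data) = 0.525114 / 0.535111 ≈ 0.9813

0.9813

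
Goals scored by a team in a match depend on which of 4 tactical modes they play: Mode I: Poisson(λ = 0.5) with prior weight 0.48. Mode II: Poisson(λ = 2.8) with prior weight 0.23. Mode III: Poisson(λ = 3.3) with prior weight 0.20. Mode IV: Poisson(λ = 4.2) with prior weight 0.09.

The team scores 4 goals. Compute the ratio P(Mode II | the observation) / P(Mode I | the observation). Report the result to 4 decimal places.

Since P(k|x) ∝ P(Z=k) f_k(x), the posterior odds are P(Z=i) f_i(x) / (P(Z=j) f_j(x)).
Poisson probabilities:
  L_I = 0.00157951
  L_II = 0.155739
  L_III = 0.182252
  L_IV = 0.194424
Posterior odds = (P(Z=II)·L_II) / (P(Z=I)·L_I) = (0.23·0.155739) / (0.48·0.00157951) = 0.0358199 / 0.000758163 ≈ 47.2456

47.2456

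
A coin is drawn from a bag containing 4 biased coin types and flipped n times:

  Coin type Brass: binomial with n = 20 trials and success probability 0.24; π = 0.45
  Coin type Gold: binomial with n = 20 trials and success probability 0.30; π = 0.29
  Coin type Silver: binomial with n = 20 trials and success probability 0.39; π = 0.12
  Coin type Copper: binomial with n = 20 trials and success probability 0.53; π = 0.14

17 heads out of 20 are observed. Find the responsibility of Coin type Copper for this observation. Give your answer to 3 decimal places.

Apply Bayes' rule: the posterior for each component is proportional to its prior times its likelihood at x.
Binomial probabilities:
  f_Brass = C(20,17)·0.24^17·0.76^3 = 1140·2.90798e-11·0.438976 = 1.45525e-08
  f_Gold = C(20,17)·0.30^17·0.70^3 = 1140·1.2914e-09·0.343 = 5.04964e-07
  f_Silver = C(20,17)·0.39^17·0.61^3 = 1140·1.11712e-07·0.226981 = 2.89063e-05
  f_Copper = C(20,17)·0.53^17·0.47^3 = 1140·2.05442e-05·0.103823 = 0.00243158
Weight by the priors:
  P(Z=Brass)·f_Brass = 0.45 × 1.45525e-08 = 6.54861e-09
  P(Z=Gold)·f_Gold = 0.29 × 5.04964e-07 = 1.4644e-07
  P(Z=Silver)·f_Silver = 0.12 × 2.89063e-05 = 3.46876e-06
  P(Z=Copper)·f_Copper = 0.14 × 0.00243158 = 0.000340421
Normaliser: 6.54861e-09 + 1.4644e-07 + 3.46876e-06 + 0.000340421 = 0.000344043
So the posterior for Coin type Copper is 0.000340421 / 0.000344043 ≈ 0.989.

0.989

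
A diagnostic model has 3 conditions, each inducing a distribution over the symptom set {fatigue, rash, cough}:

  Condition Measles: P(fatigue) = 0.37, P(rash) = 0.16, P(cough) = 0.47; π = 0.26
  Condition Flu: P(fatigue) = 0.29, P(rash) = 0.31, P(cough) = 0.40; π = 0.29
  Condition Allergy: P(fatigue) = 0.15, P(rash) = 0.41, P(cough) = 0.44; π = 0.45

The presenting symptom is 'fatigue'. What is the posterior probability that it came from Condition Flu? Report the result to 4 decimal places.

0.3394

The responsibility of component k is π_k f_k(x) divided by Σ_j π_j f_j(x).
Component likelihoods at x = 'fatigue':
  p_Measles = 0.37
  p_Flu = 0.29
  p_Allergy = 0.15
Multiply by the mixture weights:
  π_Measles·p_Measles = 0.26 × 0.37 = 0.0962
  π_Flu·p_Flu = 0.29 × 0.29 = 0.0841
  π_Allergy·p_Allergy = 0.45 × 0.15 = 0.0675
Marginal: 0.0962 + 0.0841 + 0.0675 = 0.2478
So the posterior for Condition Flu is 0.0841 / 0.2478 ≈ 0.3394.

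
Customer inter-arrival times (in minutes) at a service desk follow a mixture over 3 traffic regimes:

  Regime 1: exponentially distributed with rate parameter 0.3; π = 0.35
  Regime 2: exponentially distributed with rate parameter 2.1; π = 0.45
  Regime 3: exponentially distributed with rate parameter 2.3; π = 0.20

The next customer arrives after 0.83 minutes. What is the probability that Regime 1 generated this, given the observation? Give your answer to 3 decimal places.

0.260

By Bayes' theorem, P(k | x) = π_k f_k(x) / Σ_j π_j f_j(x).
Component likelihoods at x = 0.83 minutes:
  L_1 = 0.3·e^(−0.3·0.83) = 0.3·e^(−0.2490) = 0.233874
  L_2 = 2.1·e^(−2.1·0.83) = 2.1·e^(−1.7430) = 0.367489
  L_3 = 2.3·e^(−2.3·0.83) = 2.3·e^(−1.9090) = 0.340926
Multiply by the mixture weights:
  π_1·L_1 = 0.35 × 0.233874 = 0.0818559
  π_2·L_2 = 0.45 × 0.367489 = 0.16537
  π_3·L_3 = 0.20 × 0.340926 = 0.0681851
Marginal: 0.0818559 + 0.16537 + 0.0681851 = 0.315411
Responsibility of Regime 1: 0.0818559 / 0.315411 ≈ 0.260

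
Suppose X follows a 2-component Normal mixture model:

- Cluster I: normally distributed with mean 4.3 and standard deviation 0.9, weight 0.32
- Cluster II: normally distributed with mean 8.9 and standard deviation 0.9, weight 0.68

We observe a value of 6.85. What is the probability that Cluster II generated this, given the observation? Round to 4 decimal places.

By Bayes' theorem, P(k | x) = π_k f_k(x) / Σ_j π_j f_j(x).
Component likelihoods at x = 6.85:
  f_I = (1/(0.9·√(2π)))·exp(−(6.85−4.3)²/(2·0.9²)) = 0.443269·exp(-4.01389) = 0.00800678
  f_II = (1/(0.9·√(2π)))·exp(−(6.85−8.9)²/(2·0.9²)) = 0.443269·exp(-2.59414) = 0.0331168
Multiply by the mixture weights:
  π_I·f_I = 0.32 × 0.00800678 = 0.00256217
  π_II·f_II = 0.68 × 0.0331168 = 0.0225194
Evidence: 0.00256217 + 0.0225194 = 0.0250816
Responsibility of Cluster II: 0.0225194 / 0.0250816 ≈ 0.8978

0.8978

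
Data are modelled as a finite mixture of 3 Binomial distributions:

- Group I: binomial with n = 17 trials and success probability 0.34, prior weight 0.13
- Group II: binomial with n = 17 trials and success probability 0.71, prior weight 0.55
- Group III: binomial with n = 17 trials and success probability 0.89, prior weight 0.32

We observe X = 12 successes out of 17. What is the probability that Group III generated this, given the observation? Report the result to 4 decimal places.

Apply Bayes' rule: the posterior for each component is proportional to its prior times its likelihood at x.
Evaluate each component's likelihood at the observed value:
  f_I = 0.00184934
  f_II = 0.208277
  f_III = 0.0246147
Unnormalised posteriors:
  π_I·f_I = 0.13 × 0.00184934 = 0.000240414
  π_II·f_II = 0.55 × 0.208277 = 0.114552
  π_III·f_III = 0.32 × 0.0246147 = 0.00787669
Sum: 0.000240414 + 0.114552 + 0.00787669 = 0.122669
So the posterior for Group III is 0.00787669 / 0.122669 ≈ 0.0642.

0.0642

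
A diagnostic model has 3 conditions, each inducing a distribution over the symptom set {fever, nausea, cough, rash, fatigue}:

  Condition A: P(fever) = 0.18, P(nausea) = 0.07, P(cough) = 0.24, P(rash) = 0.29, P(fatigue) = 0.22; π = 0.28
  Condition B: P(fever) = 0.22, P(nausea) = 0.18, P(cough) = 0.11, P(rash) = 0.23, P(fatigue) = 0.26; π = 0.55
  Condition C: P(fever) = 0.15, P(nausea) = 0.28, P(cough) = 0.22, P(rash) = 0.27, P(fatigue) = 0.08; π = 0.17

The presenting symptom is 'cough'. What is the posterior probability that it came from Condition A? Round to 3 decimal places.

0.407

By Bayes' theorem, P(k | x) = π_k f_k(x) / Σ_j π_j f_j(x).
Evaluate each component's likelihood at the observed value:
  p_A = P(cough | comp) = 0.24
  p_B = P(cough | comp) = 0.11
  p_C = P(cough | comp) = 0.22
Unnormalised posteriors:
  π_A·p_A = 0.28 × 0.24 = 0.0672
  π_B·p_B = 0.55 × 0.11 = 0.0605
  π_C·p_C = 0.17 × 0.22 = 0.0374
Sum: 0.0672 + 0.0605 + 0.0374 = 0.1651
So the posterior for Condition A is 0.0672 / 0.1651 ≈ 0.407.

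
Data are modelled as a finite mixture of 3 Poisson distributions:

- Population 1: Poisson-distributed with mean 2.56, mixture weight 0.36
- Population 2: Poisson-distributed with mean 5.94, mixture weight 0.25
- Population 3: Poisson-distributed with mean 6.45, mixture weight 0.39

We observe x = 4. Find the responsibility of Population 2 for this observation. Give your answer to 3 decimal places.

By Bayes' theorem, P(k | x) = P(Z=k) f_k(x) / Σ_j P(Z=j) f_j(x).
Component likelihoods at x = 4:
  f_1 = e^(−2.56)·2.56^4/4! = 0.138342
  f_2 = e^(−5.94)·5.94^4/4! = 0.136529
  f_3 = e^(−6.45)·6.45^4/4! = 0.11398
Unnormalised posteriors:
  P(Z=1)·f_1 = 0.36 × 0.138342 = 0.0498032
  P(Z=2)·f_2 = 0.25 × 0.136529 = 0.0341323
  P(Z=3)·f_3 = 0.39 × 0.11398 = 0.0444522
Normaliser: 0.0498032 + 0.0341323 + 0.0444522 = 0.128388
P(Population 2 | the observation) = 0.0341323 / 0.128388 ≈ 0.266

0.266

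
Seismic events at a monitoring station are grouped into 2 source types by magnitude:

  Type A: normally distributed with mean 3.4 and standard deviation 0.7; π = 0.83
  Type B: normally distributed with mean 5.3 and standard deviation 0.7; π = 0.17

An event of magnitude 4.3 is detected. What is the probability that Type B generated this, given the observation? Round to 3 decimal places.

0.144

By Bayes' theorem, P(k | x) = π_k f_k(x) / Σ_j π_j f_j(x).
Evaluate each component's likelihood at the observed value:
  p_A = (1/(0.7·√(2π)))·exp(−(4.3−3.4)²/(2·0.7²)) = 0.569918·exp(-0.82653) = 0.249376
  p_B = (1/(0.7·√(2π)))·exp(−(4.3−5.3)²/(2·0.7²)) = 0.569918·exp(-1.02041) = 0.205426
Unnormalised posteriors:
  π_A·p_A = 0.83 × 0.249376 = 0.206982
  π_B·p_B = 0.17 × 0.205426 = 0.0349223
Marginal: 0.206982 + 0.0349223 = 0.241904
P(Type B | the observation) = 0.0349223 / 0.241904 ≈ 0.144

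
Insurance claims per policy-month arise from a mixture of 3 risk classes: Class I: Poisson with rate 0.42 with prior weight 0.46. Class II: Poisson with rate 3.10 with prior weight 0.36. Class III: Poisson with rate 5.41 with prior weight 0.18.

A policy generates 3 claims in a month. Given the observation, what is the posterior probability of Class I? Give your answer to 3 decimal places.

0.035

The responsibility of component k is w_k f_k(x) divided by Σ_j w_j f_j(x).
Component likelihoods at x = 3 claims:
  f_I = e^(−0.42)·0.42^3/3! = 0.00811321
  f_II = e^(−3.10)·3.10^3/3! = 0.223677
  f_III = e^(−5.41)·5.41^3/3! = 0.118007
Weight by the priors:
  w_I·f_I = 0.46 × 0.00811321 = 0.00373208
  w_II·f_II = 0.36 × 0.223677 = 0.0805236
  w_III·f_III = 0.18 × 0.118007 = 0.0212412
Evidence: 0.00373208 + 0.0805236 + 0.0212412 = 0.105497
So the posterior for Class I is 0.00373208 / 0.105497 ≈ 0.035.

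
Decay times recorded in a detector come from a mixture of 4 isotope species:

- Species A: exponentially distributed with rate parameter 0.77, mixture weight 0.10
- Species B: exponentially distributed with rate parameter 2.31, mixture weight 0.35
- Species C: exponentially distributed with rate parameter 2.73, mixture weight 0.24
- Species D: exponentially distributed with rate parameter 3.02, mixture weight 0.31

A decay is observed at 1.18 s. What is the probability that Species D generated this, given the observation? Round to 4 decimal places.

0.1941

Posterior ∝ prior × likelihood, so P(k | x) ∝ π_k f_k(x); normalise over all components.
Component likelihoods at x = 1.18 s:
  p_A = 0.77·e^(−0.77·1.18) = 0.77·e^(−0.9086) = 0.310378
  p_B = 2.31·e^(−2.31·1.18) = 2.31·e^(−2.7258) = 0.151291
  p_C = 2.73·e^(−2.73·1.18) = 2.73·e^(−3.2214) = 0.108925
  p_D = 3.02·e^(−3.02·1.18) = 3.02·e^(−3.5636) = 0.0855766
Multiply by the mixture weights:
  π_A·p_A = 0.10 × 0.310378 = 0.0310378
  π_B·p_B = 0.35 × 0.151291 = 0.0529517
  π_C·p_C = 0.24 × 0.108925 = 0.0261419
  π_D·p_D = 0.31 × 0.0855766 = 0.0265288
Sum: 0.0310378 + 0.0529517 + 0.0261419 + 0.0265288 = 0.13666
So the posterior for Species D is 0.0265288 / 0.13666 ≈ 0.1941.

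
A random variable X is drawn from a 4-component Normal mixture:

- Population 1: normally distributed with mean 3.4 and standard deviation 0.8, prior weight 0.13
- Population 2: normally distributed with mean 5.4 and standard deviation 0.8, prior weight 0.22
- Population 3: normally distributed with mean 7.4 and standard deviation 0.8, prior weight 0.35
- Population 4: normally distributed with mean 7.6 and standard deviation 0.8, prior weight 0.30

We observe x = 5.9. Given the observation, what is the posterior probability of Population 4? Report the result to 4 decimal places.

P(component k | x) = P(Z=k)·f_k(x) / marginal(x), where marginal(x) = Σ_j P(Z=j)·f_j(x).
Evaluate each component's likelihood at the observed value:
  f_1 = (1/(0.8·√(2π)))·exp(−(5.9−3.4)²/(2·0.8²)) = 0.498678·exp(-4.88281) = 0.00377782
  f_2 = (1/(0.8·√(2π)))·exp(−(5.9−5.4)²/(2·0.8²)) = 0.498678·exp(-0.19531) = 0.410201
  f_3 = (1/(0.8·√(2π)))·exp(−(5.9−7.4)²/(2·0.8²)) = 0.498678·exp(-1.75781) = 0.0859828
  f_4 = (1/(0.8·√(2π)))·exp(−(5.9−7.6)²/(2·0.8²)) = 0.498678·exp(-2.25781) = 0.0521512
Weight by the priors:
  P(Z=1)·f_1 = 0.13 × 0.00377782 = 0.000491117
  P(Z=2)·f_2 = 0.22 × 0.410201 = 0.0902443
  P(Z=3)·f_3 = 0.35 × 0.0859828 = 0.030094
  P(Z=4)·f_4 = 0.30 × 0.0521512 = 0.0156454
Sum: 0.000491117 + 0.0902443 + 0.030094 + 0.0156454 = 0.136475
P(Population 4 | the observation) ≈ 0.1146

0.1146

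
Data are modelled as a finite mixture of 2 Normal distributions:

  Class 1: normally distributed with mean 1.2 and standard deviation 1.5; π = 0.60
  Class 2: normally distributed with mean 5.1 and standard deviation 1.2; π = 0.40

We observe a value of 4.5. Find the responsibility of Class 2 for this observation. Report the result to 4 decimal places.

By Bayes' theorem, P(k | x) = P(Z=k) f_k(x) / Σ_j P(Z=j) f_j(x).
Component likelihoods at x = 4.5:
  f_1 = (1/(1.5·√(2π)))·exp(−(4.5−1.2)²/(2·1.5²)) = 0.265962·exp(-2.42000) = 0.0236497
  f_2 = (1/(1.2·√(2π)))·exp(−(4.5−5.1)²/(2·1.2²)) = 0.332452·exp(-0.12500) = 0.293388
Weight by the priors:
  P(Z=1)·f_1 = 0.60 × 0.0236497 = 0.0141898
  P(Z=2)·f_2 = 0.40 × 0.293388 = 0.117355
Marginal: 0.0141898 + 0.117355 = 0.131545
So the posterior for Class 2 is 0.117355 / 0.131545 ≈ 0.8921.

0.8921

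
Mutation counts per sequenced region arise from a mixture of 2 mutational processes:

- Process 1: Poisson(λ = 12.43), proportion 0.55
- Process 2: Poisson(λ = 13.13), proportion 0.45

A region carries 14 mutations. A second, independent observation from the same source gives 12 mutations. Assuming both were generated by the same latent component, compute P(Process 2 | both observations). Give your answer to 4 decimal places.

0.4561

Apply Bayes' rule: the posterior for each component is proportional to its prior times its likelihood at x.
Since both observations come from the same component, the likelihood for component k is f_k(x₁)·f_k(x₂).
  p_1 = [e^(−12.43)·12.43^14/14! = 0.0963623] × [0.113511] = 0.0109381
  p_2 = [e^(−13.13)·13.13^14/14! = 0.103041] × [0.108781] = 0.0112089
Weight by the priors:
  π_1·p_1 = 0.55 × 0.0109381 = 0.00601597
  π_2·p_2 = 0.45 × 0.0112089 = 0.00504402
Denominator: 0.00601597 + 0.00504402 = 0.01106
P(Process 2 | data) ≈ 0.4561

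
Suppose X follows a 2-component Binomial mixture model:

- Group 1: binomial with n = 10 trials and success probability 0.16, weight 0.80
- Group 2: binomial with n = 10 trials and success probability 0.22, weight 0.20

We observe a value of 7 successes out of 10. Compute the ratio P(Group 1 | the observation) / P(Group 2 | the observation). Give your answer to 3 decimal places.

Only the two components matter; the odds are (π_i f_i(x)) / (π_j f_j(x)).
Binomial probabilities:
  p_1 = 0.000190923
  p_2 = 0.00142044
Posterior odds = (π_1·p_1) / (π_2·p_2) = (0.80·0.000190923) / (0.20·0.00142044) = 0.000152739 / 0.000284089 ≈ 0.538

0.538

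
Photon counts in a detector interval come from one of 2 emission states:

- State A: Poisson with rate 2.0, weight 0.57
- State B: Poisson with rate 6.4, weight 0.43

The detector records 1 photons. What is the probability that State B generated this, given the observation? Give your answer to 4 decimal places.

The responsibility of component k is π_k f_k(x) divided by Σ_j π_j f_j(x).
Poisson probabilities:
  L_A = e^(−2.0)·2.0^1/1! = 0.270671
  L_B = e^(−6.4)·6.4^1/1! = 0.010634
Prior × likelihood for each component:
  π_A·L_A = 0.57 × 0.270671 = 0.154282
  π_B·L_B = 0.43 × 0.010634 = 0.00457261
Denominator: 0.154282 + 0.00457261 = 0.158855
P(State B | 1 photons) ≈ 0.0288

0.0288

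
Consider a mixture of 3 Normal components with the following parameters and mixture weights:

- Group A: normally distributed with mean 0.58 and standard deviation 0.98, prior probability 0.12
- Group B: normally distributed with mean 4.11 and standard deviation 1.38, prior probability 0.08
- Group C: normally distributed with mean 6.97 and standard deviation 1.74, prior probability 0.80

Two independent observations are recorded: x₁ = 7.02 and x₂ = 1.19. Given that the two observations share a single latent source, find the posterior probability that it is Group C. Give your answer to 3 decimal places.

0.686

The responsibility of component k is π_k f_k(x) divided by Σ_j π_j f_j(x).
Since both observations come from the same component, the likelihood for component k is f_k(x₁)·f_k(x₂).
  p_A = [1.70792e-10] × [0.335391] = 5.72823e-11
  p_B = [0.0312943] × [0.0308189] = 0.000964454
  p_C = [0.229183] × [0.000920926] = 0.00021106
Unnormalised posteriors:
  π_A·p_A = 0.12 × 5.72823e-11 = 6.87387e-12
  π_B·p_B = 0.08 × 0.000964454 = 7.71563e-05
  π_C·p_C = 0.80 × 0.00021106 = 0.000168848
Marginal: 6.87387e-12 + 7.71563e-05 + 0.000168848 = 0.000246004
P(Group C | x₁, x₂) ≈ 0.686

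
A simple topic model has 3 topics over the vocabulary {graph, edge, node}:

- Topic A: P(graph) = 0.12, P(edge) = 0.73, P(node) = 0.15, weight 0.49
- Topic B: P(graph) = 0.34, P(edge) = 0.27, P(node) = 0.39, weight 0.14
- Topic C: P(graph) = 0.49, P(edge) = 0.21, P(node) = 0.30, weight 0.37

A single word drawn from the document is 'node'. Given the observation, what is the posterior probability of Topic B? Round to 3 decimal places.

0.228

P(component k | x) = w_k·f_k(x) / marginal(x), where marginal(x) = Σ_j w_j·f_j(x).
Categorical probabilities:
  L_A = 0.15
  L_B = 0.39
  L_C = 0.3
Unnormalised posteriors:
  w_A·L_A = 0.49 × 0.15 = 0.0735
  w_B·L_B = 0.14 × 0.39 = 0.0546
  w_C·L_C = 0.37 × 0.3 = 0.111
Sum: 0.0735 + 0.0546 + 0.111 = 0.2391
P(Topic B | 'node') = 0.0546 / 0.2391 ≈ 0.228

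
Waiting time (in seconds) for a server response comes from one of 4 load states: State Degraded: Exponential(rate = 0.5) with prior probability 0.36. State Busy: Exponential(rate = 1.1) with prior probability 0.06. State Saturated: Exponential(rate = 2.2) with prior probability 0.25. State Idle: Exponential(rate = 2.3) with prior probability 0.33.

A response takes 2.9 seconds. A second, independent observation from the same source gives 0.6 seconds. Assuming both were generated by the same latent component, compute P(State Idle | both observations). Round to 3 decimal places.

0.030

The responsibility of component k is w_k f_k(x) divided by Σ_j w_j f_j(x).
Since both observations come from the same component, the likelihood for component k is f_k(x₁)·f_k(x₂).
  p_Degraded = [0.5·e^(−0.5·2.9) = 0.5·e^(−1.4500) = 0.117285] × [0.370409] = 0.0434435
  p_Busy = [1.1·e^(−1.1·2.9) = 1.1·e^(−3.1900) = 0.0452891] × [0.568536] = 0.0257485
  p_Saturated = [2.2·e^(−2.2·2.9) = 2.2·e^(−6.3800) = 0.00372927] × [0.587698] = 0.00219168
  p_Idle = [2.3·e^(−2.3·2.9) = 2.3·e^(−6.6700) = 0.00291732] × [0.578631] = 0.00168805
Multiply by the mixture weights:
  w_Degraded·p_Degraded = 0.36 × 0.0434435 = 0.0156397
  w_Busy·p_Busy = 0.06 × 0.0257485 = 0.00154491
  w_Saturated·p_Saturated = 0.25 × 0.00219168 = 0.000547921
  w_Idle·p_Idle = 0.33 × 0.00168805 = 0.000557056
Denominator: 0.0156397 + 0.00154491 + 0.000547921 + 0.000557056 = 0.0182895
Responsibility of State Idle: 0.000557056 / 0.0182895 ≈ 0.030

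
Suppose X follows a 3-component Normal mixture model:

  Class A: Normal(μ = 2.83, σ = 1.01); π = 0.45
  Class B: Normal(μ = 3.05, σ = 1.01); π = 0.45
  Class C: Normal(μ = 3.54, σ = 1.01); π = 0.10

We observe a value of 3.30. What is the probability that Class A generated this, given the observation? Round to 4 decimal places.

0.4308

Apply Bayes' rule: the posterior for each component is proportional to its prior times its likelihood at x.
Component likelihoods at x = 3.30:
  L_A = 0.354459
  L_B = 0.383076
  L_C = 0.383997
Unnormalised posteriors:
  w_A·L_A = 0.45 × 0.354459 = 0.159507
  w_B·L_B = 0.45 × 0.383076 = 0.172384
  w_C·L_C = 0.10 × 0.383997 = 0.0383997
Sum: 0.159507 + 0.172384 + 0.0383997 = 0.37029
P(Class A | 3.30) = 0.159507 / 0.37029 ≈ 0.4308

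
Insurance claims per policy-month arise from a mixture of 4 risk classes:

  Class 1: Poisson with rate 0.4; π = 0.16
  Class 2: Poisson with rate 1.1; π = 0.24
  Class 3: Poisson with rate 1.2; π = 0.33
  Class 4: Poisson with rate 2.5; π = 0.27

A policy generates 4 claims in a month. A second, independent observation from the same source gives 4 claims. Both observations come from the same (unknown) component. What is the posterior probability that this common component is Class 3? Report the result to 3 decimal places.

0.043

Apply Bayes' rule: the posterior for each component is proportional to its prior times its likelihood at x.
Since both observations come from the same component, the likelihood for component k is f_k(x₁)·f_k(x₂).
  p_1 = [e^(−0.4)·0.4^4/4! = 0.000715008] × [0.000715008] = 5.11237e-07
  p_2 = [e^(−1.1)·1.1^4/4! = 0.0203065] × [0.0203065] = 0.000412355
  p_3 = [e^(−1.2)·1.2^4/4! = 0.0260232] × [0.0260232] = 0.000677206
  p_4 = [e^(−2.5)·2.5^4/4! = 0.133602] × [0.133602] = 0.0178495
Unnormalised posteriors:
  w_1·p_1 = 0.16 × 5.11237e-07 = 8.17978e-08
  w_2·p_2 = 0.24 × 0.000412355 = 9.89652e-05
  w_3·p_3 = 0.33 × 0.000677206 = 0.000223478
  w_4·p_4 = 0.27 × 0.0178495 = 0.00481936
Sum: 8.17978e-08 + 9.89652e-05 + 0.000223478 + 0.00481936 = 0.00514188
So the posterior for Class 3 is 0.000223478 / 0.00514188 ≈ 0.043.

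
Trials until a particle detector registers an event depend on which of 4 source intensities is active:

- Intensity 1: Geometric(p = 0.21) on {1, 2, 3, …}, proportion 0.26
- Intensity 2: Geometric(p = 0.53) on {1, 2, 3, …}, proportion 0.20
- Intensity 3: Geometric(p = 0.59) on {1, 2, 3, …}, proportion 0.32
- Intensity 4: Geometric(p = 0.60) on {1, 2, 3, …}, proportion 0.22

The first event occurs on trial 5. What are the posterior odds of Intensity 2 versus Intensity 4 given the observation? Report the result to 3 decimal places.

Posterior odds = (π_i f_i(x)) / (π_j f_j(x)); the normalising sum cancels.
Geometric probabilities:
  L_1 = 0.0817952
  L_2 = 0.0258623
  L_3 = 0.016672
  L_4 = 0.01536
Odds = (0.20/0.22) × (0.0258623/0.01536) = 0.909091 × 1.68374 ≈ 1.531

1.531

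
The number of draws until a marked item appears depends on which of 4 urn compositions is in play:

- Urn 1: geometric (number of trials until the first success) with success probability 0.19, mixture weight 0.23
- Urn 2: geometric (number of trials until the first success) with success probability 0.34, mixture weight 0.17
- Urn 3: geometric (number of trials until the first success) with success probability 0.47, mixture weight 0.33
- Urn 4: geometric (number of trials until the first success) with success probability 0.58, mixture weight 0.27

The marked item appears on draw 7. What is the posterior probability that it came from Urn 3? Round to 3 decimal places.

By Bayes' theorem, P(k | x) = π_k f_k(x) / Σ_j π_j f_j(x).
Component likelihoods at x = 7:
  f_1 = 0.0536616
  f_2 = 0.0281023
  f_3 = 0.0104172
  f_4 = 0.00318364
Weight by the priors:
  π_1·f_1 = 0.23 × 0.0536616 = 0.0123422
  π_2·f_2 = 0.17 × 0.0281023 = 0.0047774
  π_3·f_3 = 0.33 × 0.0104172 = 0.00343769
  π_4·f_4 = 0.27 × 0.00318364 = 0.000859582
Denominator: 0.0123422 + 0.0047774 + 0.00343769 + 0.000859582 = 0.0214168
Responsibility of Urn 3: 0.00343769 / 0.0214168 ≈ 0.161

0.161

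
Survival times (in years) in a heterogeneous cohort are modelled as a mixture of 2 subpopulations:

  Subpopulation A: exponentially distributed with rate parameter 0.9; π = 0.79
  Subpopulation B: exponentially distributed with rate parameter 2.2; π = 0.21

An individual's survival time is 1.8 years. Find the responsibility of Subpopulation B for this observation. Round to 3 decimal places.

By Bayes' theorem, P(k | x) = w_k f_k(x) / Σ_j w_j f_j(x).
Component likelihoods at x = 1.8 years:
  f_A = 0.178109
  f_B = 0.0419389
Unnormalised posteriors:
  w_A·f_A = 0.79 × 0.178109 = 0.140706
  w_B·f_B = 0.21 × 0.0419389 = 0.00880716
Normaliser: 0.140706 + 0.00880716 = 0.149513
Responsibility of Subpopulation B: 0.00880716 / 0.149513 ≈ 0.059

0.059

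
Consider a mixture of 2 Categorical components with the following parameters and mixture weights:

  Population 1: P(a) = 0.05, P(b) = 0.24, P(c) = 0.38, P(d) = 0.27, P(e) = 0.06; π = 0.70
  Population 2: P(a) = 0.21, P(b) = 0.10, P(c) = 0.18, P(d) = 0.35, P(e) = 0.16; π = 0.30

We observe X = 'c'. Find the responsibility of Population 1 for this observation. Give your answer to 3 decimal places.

0.831

By Bayes' theorem, P(k | x) = P(Z=k) f_k(x) / Σ_j P(Z=j) f_j(x).
Categorical probabilities:
  p_1 = 0.38
  p_2 = 0.18
Unnormalised posteriors:
  P(Z=1)·p_1 = 0.70 × 0.38 = 0.266
  P(Z=2)·p_2 = 0.30 × 0.18 = 0.054
Normaliser: 0.266 + 0.054 = 0.32
P(Population 1 | the observation) = 0.266 / 0.32 ≈ 0.831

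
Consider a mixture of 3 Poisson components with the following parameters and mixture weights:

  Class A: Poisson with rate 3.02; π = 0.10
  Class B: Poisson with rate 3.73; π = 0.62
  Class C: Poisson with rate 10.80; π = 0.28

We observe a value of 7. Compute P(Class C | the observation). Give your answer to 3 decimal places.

Apply Bayes' rule: the posterior for each component is proportional to its prior times its likelihood at x.
Component likelihoods at x = 7:
  f_A = 0.0221845
  f_B = 0.0478204
  f_C = 0.0693674
Unnormalised posteriors:
  π_A·f_A = 0.10 × 0.0221845 = 0.00221845
  π_B·f_B = 0.62 × 0.0478204 = 0.0296486
  π_C·f_C = 0.28 × 0.0693674 = 0.0194229
Evidence: 0.00221845 + 0.0296486 + 0.0194229 = 0.0512899
P(Class C | x) ≈ 0.379

0.379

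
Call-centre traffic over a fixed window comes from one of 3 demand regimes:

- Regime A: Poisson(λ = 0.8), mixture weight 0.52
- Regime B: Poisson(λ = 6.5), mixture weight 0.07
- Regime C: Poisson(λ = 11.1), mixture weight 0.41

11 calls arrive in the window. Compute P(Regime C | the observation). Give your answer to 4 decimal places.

Posterior ∝ prior × likelihood, so P(k | x) ∝ P(Z=k) f_k(x); normalise over all components.
Evaluate each component's likelihood at the observed value:
  L_A = e^(−0.8)·0.8^11/11! = 9.66938e-10
  L_B = e^(−6.5)·6.5^11/11! = 0.0329592
  L_C = e^(−11.1)·11.1^11/11! = 0.119324
Weight by the priors:
  P(Z=A)·L_A = 0.52 × 9.66938e-10 = 5.02808e-10
  P(Z=B)·L_B = 0.07 × 0.0329592 = 0.00230715
  P(Z=C)·L_C = 0.41 × 0.119324 = 0.0489229
Evidence: 5.02808e-10 + 0.00230715 + 0.0489229 = 0.05123
P(Regime C | x) = 0.0489229 / 0.05123 ≈ 0.9550

0.9550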